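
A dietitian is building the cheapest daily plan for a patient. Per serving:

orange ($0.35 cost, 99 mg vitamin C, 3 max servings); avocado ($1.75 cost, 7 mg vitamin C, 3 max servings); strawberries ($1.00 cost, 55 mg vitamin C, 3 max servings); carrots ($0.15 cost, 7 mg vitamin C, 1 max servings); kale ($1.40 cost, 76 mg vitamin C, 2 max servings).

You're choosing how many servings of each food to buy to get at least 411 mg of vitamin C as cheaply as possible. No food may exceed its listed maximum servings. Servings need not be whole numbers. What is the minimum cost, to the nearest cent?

Cost per mg of vitamin C: orange $0.0035, strawberries $0.0182, kale $0.0184, carrots $0.0214, avocado $0.2500.
Take 3 servings of orange: +297.0 mg vitamin C for $1.05 (total $1.05, still need 114.0 mg).
Take 2.073 servings of strawberries: +114.0 mg vitamin C for $2.07 (total $3.12, still need 0.0 mg).
Filling from the cheapest source first is optimal under one linear minimum: $3.12.

$3.12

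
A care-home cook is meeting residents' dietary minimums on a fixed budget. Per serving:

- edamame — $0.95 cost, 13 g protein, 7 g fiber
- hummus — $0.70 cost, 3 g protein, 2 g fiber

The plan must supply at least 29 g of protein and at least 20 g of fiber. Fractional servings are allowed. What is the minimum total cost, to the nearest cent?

$2.71

An LP optimum is at a vertex; with two nutrient constraints at most two foods are used. Check each candidate.
edamame only: max(29/13, 20/7) = 2.857 servings → $2.71.
hummus only: max(29/3, 20/2) = 10 servings → $7.00.
edamame + hummus: the both-tight solution has a negative serving — not a feasible corner.
So the least-cost plan costs $2.71.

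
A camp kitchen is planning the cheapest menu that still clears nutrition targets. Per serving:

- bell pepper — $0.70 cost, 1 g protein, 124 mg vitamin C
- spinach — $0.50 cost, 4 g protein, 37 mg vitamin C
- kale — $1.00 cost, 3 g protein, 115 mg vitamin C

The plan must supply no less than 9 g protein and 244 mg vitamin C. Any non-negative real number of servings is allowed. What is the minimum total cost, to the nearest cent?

$1.93

Compare the cost at each extreme point of the feasible region.
bell pepper only: max(9/1, 244/124) = 9 servings → $6.30.
spinach only: max(9/4, 244/37) = 6.595 servings → $3.30.
kale only: max(9/3, 244/115) = 3 servings → $3.00.
bell pepper + spinach with both tight: 1.401 servings and 1.9 servings → $1.93.
bell pepper + kale: intersection lies outside the first quadrant.
spinach + kale with both tight: 0.8682 servings and 1.842 servings → $2.28.
The minimum over all feasible corners is $1.93.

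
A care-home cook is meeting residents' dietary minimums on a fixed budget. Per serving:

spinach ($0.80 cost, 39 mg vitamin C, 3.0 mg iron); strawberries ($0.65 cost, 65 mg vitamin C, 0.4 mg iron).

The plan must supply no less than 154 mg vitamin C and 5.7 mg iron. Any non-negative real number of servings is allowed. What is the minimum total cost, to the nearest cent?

Two binding constraints pin down two serving amounts, so the optimal mix uses at most two foods. The candidates are each food alone (scaled to the tighter of vitamin C/iron) and each pair with both constraints tight.
spinach only: max(154/39, 5.7/3.0) = 3.949 servings → $3.16.
strawberries only: max(154/65, 5.7/0.4) = 14.25 servings → $9.26.
spinach + strawberries with both tight: 1.722 servings and 1.336 servings → $2.25.
So the least-cost plan costs $2.25.

$2.25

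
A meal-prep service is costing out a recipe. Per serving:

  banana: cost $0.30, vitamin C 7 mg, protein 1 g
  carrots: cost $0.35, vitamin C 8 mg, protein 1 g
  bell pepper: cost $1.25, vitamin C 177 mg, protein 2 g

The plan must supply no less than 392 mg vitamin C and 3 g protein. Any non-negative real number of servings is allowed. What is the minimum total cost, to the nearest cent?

$2.77

A basic optimal solution has at most two foods positive. Try each food alone and each pair with both targets met exactly.
banana only: max(392/7, 3/1) = 56 servings → $16.80.
carrots only: max(392/8, 3/1) = 49 servings → $17.15.
bell pepper only: max(392/177, 3/2) = 2.215 servings → $2.77.
banana + carrots: the both-tight solution has a negative serving — not a feasible corner.
banana + bell pepper: the both-tight solution has a negative serving — not a feasible corner.
carrots + bell pepper: intersection lies outside the first quadrant.
Cheapest feasible corner: $2.77.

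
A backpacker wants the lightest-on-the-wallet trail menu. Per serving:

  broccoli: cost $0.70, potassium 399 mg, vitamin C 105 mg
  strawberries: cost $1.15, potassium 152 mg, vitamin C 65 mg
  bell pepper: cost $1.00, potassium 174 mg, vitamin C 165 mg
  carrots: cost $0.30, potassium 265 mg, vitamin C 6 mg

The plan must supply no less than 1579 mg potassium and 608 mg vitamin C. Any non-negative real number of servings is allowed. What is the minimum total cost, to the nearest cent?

Two binding constraints pin down two serving amounts, so the optimal mix uses at most two foods. The candidates are each food alone (scaled to the tighter of potassium/vitamin C) and each pair with both constraints tight.
broccoli only: max(1579/399, 608/105) = 5.79 servings → $4.05.
strawberries only: max(1579/152, 608/65) = 10.39 servings → $11.95.
bell pepper only: max(1579/174, 608/165) = 9.075 servings → $9.07.
carrots only: max(1579/265, 608/6) = 101.3 servings → $30.40.
broccoli + strawberries with both tight: 1.024 servings and 7.699 servings → $9.57.
broccoli + bell pepper with both tight: 3.253 servings and 1.615 servings → $3.89.
broccoli + carrots: intersection lies outside the first quadrant.
strawberries + bell pepper with both targets exact would need a negative amount; discard.
strawberries + carrots with both tight: 9.296 servings and 0.6264 servings → $10.88.
bell pepper + carrots with both tight: 3.553 servings and 3.626 servings → $4.64.
The minimum over all feasible corners is $3.89.

$3.89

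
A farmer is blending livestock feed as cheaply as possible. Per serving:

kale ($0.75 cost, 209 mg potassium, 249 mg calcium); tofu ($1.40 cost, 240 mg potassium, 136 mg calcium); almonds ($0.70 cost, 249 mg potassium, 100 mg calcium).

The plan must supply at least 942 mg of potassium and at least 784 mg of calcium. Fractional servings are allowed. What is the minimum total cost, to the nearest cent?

$3.05

The cheapest plan sits at a corner of the feasible region — with two constraints it uses at most two foods.
kale only: max(942/209, 784/249) = 4.507 servings → $3.38.
tofu only: max(942/240, 784/136) = 5.765 servings → $8.07.
almonds only: max(942/249, 784/100) = 7.84 servings → $5.49.
kale + tofu with both tight: 1.916 servings and 2.256 servings → $4.60.
kale + almonds with both tight: 2.458 servings and 1.72 servings → $3.05.
tofu + almonds with both targets exact would need a negative amount; discard.
Cheapest feasible corner: $3.05.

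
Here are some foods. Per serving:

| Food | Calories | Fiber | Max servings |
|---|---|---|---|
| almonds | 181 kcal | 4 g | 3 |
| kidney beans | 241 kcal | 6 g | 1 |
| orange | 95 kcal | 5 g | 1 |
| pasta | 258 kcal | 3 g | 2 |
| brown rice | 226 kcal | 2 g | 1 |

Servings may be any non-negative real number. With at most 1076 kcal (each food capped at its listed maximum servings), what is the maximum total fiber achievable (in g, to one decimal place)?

25.3 g

Fiber per kcal: orange 0.05263, kidney beans 0.0249, almonds 0.0221, pasta 0.01163, brown rice 0.00885.
Take 1 serving of orange: uses 95 kcal, +5.0 g fiber (running total 5.0 g).
Take 1 serving of kidney beans: uses 241 kcal, +6.0 g fiber (running total 11.0 g).
Take 3 servings of almonds: uses 543 kcal, +12.0 g fiber (running total 23.0 g).
Take 0.7636 servings of pasta: uses 197 kcal, +2.3 g fiber (running total 25.3 g).
Greedy by best ratio exhausts the calories allowance optimally: 25.3 g.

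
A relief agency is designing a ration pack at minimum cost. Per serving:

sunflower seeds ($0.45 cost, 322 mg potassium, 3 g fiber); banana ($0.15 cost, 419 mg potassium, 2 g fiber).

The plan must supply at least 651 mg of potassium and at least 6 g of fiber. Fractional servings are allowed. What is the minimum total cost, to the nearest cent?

$0.45

An LP optimum is at a vertex; with two nutrient constraints at most two foods are used. Check each candidate.
sunflower seeds only: max(651/322, 6/3) = 2.022 servings → $0.91.
banana only: max(651/419, 6/2) = 3 servings → $0.45.
sunflower seeds + banana with both tight: 1.977 servings and 0.03426 servings → $0.89.
The minimum over all feasible corners is $0.45.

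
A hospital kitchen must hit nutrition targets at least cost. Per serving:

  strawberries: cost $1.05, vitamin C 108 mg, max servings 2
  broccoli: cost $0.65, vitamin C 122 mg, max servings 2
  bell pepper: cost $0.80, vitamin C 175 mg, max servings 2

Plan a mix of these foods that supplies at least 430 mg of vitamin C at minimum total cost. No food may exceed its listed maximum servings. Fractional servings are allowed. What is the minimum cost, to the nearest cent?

Cost per mg of vitamin C: bell pepper $0.0046, broccoli $0.0053, strawberries $0.0097.
Take 2 servings of bell pepper: +350.0 mg vitamin C for $1.60 (total $1.60, still need 80.0 mg).
Take 0.6557 servings of broccoli: +80.0 mg vitamin C for $0.43 (total $2.03, still need 0.0 mg).
Greedy by cheapest-per-mg is optimal for a single linear constraint, so the minimum cost is $2.03.

$2.03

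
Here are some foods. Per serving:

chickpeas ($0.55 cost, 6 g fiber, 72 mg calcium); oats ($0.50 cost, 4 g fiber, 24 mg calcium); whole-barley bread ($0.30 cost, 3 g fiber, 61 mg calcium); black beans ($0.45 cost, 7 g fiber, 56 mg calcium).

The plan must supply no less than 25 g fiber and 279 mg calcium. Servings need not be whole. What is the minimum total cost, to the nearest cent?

$1.84

With two linear requirements the optimum uses one or two foods; enumerate the corners.
chickpeas only: max(25/6, 279/72) = 4.167 servings → $2.29.
oats only: max(25/4, 279/24) = 11.62 servings → $5.81.
whole-barley bread only: max(25/3, 279/61) = 8.333 servings → $2.50.
black beans only: max(25/7, 279/56) = 4.982 servings → $2.24.
chickpeas + oats with both tight: 3.583 servings and 0.875 servings → $2.41.
chickpeas + whole-barley bread: intersection lies outside the first quadrant.
chickpeas + black beans with both tight: 3.292 servings and 0.75 servings → $2.15.
oats + whole-barley bread with both tight: 4 servings and 3 servings → $2.90.
oats + black beans: intersection lies outside the first quadrant.
whole-barley bread + black beans with both tight: 2.135 servings and 2.656 servings → $1.84.
The minimum over all feasible corners is $1.84.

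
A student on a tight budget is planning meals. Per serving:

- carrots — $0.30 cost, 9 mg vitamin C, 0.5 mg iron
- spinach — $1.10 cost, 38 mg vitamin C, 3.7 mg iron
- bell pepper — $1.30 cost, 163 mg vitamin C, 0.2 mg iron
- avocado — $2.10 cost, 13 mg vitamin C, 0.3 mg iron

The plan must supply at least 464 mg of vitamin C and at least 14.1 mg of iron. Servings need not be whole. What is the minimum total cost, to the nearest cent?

$6.65

A basic optimal solution has at most two foods positive. Try each food alone and each pair with both targets met exactly.
carrots only: max(464/9, 14.1/0.5) = 51.56 servings → $15.47.
spinach only: max(464/38, 14.1/3.7) = 12.21 servings → $13.43.
bell pepper only: max(464/163, 14.1/0.2) = 70.5 servings → $91.65.
avocado only: max(464/13, 14.1/0.3) = 47 servings → $98.70.
carrots + spinach with both targets exact would need a negative amount; discard.
carrots + bell pepper with both tight: 27.67 servings and 1.319 servings → $10.02.
carrots + avocado with both tight: 11.61 servings and 27.66 servings → $61.56.
spinach + bell pepper with both tight: 3.704 servings and 1.983 servings → $6.65.
spinach + avocado with both tight: 1.202 servings and 32.18 servings → $68.90.
bell pepper + avocado with both targets exact would need a negative amount; discard.
The minimum over all feasible corners is $6.65.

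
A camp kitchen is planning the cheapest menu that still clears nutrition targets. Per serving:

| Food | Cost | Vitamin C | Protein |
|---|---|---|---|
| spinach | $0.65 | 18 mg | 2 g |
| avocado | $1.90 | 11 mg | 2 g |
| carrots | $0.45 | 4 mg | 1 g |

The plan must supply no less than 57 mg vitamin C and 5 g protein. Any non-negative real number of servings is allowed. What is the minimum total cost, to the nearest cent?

spinach only: max(57/18, 5/2) = 3.167 servings → $2.06.
avocado only: max(57/11, 5/2) = 5.182 servings → $9.85.
carrots only: max(57/4, 5/1) = 14.25 servings → $6.41.
spinach + avocado: the both-tight solution has a negative serving — not a feasible corner.
spinach + carrots: intersection lies outside the first quadrant.
avocado + carrots with both targets exact would need a negative amount; discard.
The minimum over all feasible corners is $2.06.

$2.06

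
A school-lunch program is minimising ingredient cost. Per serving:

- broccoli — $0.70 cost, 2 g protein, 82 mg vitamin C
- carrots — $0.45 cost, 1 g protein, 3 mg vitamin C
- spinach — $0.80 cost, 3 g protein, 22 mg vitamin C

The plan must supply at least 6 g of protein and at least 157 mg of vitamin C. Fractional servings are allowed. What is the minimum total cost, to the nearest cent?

$1.88

This is a tiny linear program; its minimum lies at a vertex of the feasible set. List the vertices and price them.
broccoli only: max(6/2, 157/82) = 3 servings → $2.10.
carrots only: max(6/1, 157/3) = 52.33 servings → $23.55.
spinach only: max(6/3, 157/22) = 7.136 servings → $5.71.
broccoli + carrots with both tight: 1.829 servings and 2.342 servings → $2.33.
broccoli + spinach with both tight: 1.678 servings and 0.8812 servings → $1.88.
carrots + spinach with both targets exact would need a negative amount; discard.
Cheapest feasible corner: $1.88.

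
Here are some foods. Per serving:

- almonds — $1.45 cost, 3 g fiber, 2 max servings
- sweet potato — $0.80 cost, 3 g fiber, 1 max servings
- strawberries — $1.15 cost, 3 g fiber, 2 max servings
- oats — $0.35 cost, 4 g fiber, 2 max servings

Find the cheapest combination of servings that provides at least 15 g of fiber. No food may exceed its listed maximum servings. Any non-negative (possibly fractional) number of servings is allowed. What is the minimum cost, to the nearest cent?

$3.03

Cost per g of fiber: oats $0.0875, sweet potato $0.2667, strawberries $0.3833, almonds $0.4833.
Take 2 servings of oats: +8.0 g fiber for $0.70 (total $0.70, still need 7.0 g).
Take 1 serving of sweet potato: +3.0 g fiber for $0.80 (total $1.50, still need 4.0 g).
Take 1.333 servings of strawberries: +4.0 g fiber for $1.53 (total $3.03, still need 0.0 g).
Filling from the cheapest source first is optimal under one linear minimum: $3.03.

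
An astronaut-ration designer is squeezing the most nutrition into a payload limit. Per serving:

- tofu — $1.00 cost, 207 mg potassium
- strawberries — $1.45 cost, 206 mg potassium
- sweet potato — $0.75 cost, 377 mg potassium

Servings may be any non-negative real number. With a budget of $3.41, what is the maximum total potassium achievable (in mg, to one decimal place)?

Potassium per dollar: sweet potato 502.7, tofu 207, strawberries 142.1.
With no serving limits, spend the whole cost allowance on sweet potato: $3.41 / $0.75 × 377 mg = 1714.1 mg.

1714.1 mg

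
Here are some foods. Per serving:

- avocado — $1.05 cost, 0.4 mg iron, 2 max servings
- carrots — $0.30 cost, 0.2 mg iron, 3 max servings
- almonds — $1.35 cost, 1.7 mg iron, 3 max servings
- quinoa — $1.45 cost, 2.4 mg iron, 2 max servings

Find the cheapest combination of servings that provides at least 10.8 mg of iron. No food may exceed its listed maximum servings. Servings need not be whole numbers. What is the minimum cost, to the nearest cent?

$8.64

Cost per mg of iron: quinoa $0.6042, almonds $0.7941, carrots $1.5000, avocado $2.6250.
Take 2 servings of quinoa: +4.8 mg iron for $2.90 (total $2.90, still need 6.0 mg).
Take 3 servings of almonds: +5.1 mg iron for $4.05 (total $6.95, still need 0.9 mg).
Take 3 servings of carrots: +0.6 mg iron for $0.90 (total $7.85, still need 0.3 mg).
Take 0.75 servings of avocado: +0.3 mg iron for $0.79 (total $8.64, still need 0.0 mg).
Greedy by cheapest-per-mg is optimal for a single linear constraint, so the minimum cost is $8.64.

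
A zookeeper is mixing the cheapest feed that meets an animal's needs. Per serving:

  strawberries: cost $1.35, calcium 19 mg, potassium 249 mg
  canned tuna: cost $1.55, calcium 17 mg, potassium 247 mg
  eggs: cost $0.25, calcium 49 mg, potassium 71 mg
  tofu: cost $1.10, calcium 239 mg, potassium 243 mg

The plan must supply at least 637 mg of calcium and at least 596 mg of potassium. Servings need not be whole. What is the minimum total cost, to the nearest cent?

$2.93

Compare the cost at each extreme point of the feasible region.
strawberries only: max(637/19, 596/249) = 33.53 servings → $45.26.
canned tuna only: max(637/17, 596/247) = 37.47 servings → $58.08.
eggs only: max(637/49, 596/71) = 13 servings → $3.25.
tofu only: max(637/239, 596/243) = 2.665 servings → $2.93.
strawberries + canned tuna: the both-tight solution has a negative serving — not a feasible corner.
strawberries + eggs: intersection lies outside the first quadrant.
strawberries + tofu with both targets exact would need a negative amount; discard.
canned tuna + eggs: the both-tight solution has a negative serving — not a feasible corner.
canned tuna + tofu: the both-tight solution has a negative serving — not a feasible corner.
eggs + tofu: intersection lies outside the first quadrant.
Cheapest feasible corner: $2.93.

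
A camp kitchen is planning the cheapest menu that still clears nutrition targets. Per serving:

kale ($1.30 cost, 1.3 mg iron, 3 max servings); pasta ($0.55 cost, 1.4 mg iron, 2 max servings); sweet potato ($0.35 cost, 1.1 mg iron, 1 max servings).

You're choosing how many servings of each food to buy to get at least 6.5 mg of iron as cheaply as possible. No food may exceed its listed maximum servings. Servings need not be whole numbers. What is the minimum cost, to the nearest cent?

$4.05

Cost per mg of iron: sweet potato $0.3182, pasta $0.3929, kale $1.0000.
Take 1 serving of sweet potato: +1.1 mg iron for $0.35 (total $0.35, still need 5.4 mg).
Take 2 servings of pasta: +2.8 mg iron for $1.10 (total $1.45, still need 2.6 mg).
Take 2 servings of kale: +2.6 mg iron for $2.60 (total $4.05, still need 0.0 mg).
Greedy by cheapest-per-mg is optimal for a single linear constraint, so the minimum cost is $4.05.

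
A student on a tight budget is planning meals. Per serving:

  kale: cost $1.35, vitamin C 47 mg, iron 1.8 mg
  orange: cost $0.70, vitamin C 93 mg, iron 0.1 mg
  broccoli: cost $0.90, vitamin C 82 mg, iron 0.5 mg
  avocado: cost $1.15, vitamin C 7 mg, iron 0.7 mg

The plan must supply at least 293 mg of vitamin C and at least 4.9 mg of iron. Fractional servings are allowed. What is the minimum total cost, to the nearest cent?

A basic optimal solution has at most two foods positive. Try each food alone and each pair with both targets met exactly.
kale only: max(293/47, 4.9/1.8) = 6.234 servings → $8.42.
orange only: max(293/93, 4.9/0.1) = 49 servings → $34.30.
broccoli only: max(293/82, 4.9/0.5) = 9.8 servings → $8.82.
avocado only: max(293/7, 4.9/0.7) = 41.86 servings → $48.14.
kale + orange with both tight: 2.621 servings and 1.826 servings → $4.82.
kale + broccoli with both tight: 2.057 servings and 2.394 servings → $4.93.
kale + avocado with both targets exact would need a negative amount; discard.
orange + broccoli: the both-tight solution has a negative serving — not a feasible corner.
orange + avocado with both tight: 2.652 servings and 6.621 servings → $9.47.
broccoli + avocado with both tight: 3.169 servings and 4.737 servings → $8.30.
So the least-cost plan costs $4.82.

$4.82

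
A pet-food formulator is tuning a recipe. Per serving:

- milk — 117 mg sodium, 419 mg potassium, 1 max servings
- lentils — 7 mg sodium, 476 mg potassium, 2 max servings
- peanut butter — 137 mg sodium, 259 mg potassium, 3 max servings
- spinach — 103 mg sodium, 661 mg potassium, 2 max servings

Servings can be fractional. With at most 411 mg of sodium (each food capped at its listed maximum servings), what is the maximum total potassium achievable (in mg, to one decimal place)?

2832.9 mg

Potassium per mg sodium: lentils 68, spinach 6.417, milk 3.581, peanut butter 1.891.
Take 2 servings of lentils: uses 14 mg sodium, +952.0 mg potassium (running total 952.0 mg).
Take 2 servings of spinach: uses 206 mg sodium, +1322.0 mg potassium (running total 2274.0 mg).
Take 1 serving of milk: uses 117 mg sodium, +419.0 mg potassium (running total 2693.0 mg).
Take 0.5401 servings of peanut butter: uses 74 mg sodium, +139.9 mg potassium (running total 2832.9 mg).
Greedy by best ratio exhausts the sodium allowance optimally: 2832.9 mg.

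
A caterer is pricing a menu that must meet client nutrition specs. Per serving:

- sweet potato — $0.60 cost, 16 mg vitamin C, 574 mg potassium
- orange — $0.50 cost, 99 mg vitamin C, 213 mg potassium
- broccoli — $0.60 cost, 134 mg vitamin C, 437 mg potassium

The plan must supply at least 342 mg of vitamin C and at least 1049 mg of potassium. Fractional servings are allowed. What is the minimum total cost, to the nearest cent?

Compare the cost at each extreme point of the feasible region.
sweet potato only: max(342/16, 1049/574) = 21.38 servings → $12.82.
orange only: max(342/99, 1049/213) = 4.925 servings → $2.46.
broccoli only: max(342/134, 1049/437) = 2.552 servings → $1.53.
sweet potato + orange with both tight: 0.5804 servings and 3.361 servings → $2.03.
sweet potato + broccoli with both targets exact would need a negative amount; discard.
orange + broccoli with both tight: 0.6038 servings and 2.106 servings → $1.57.
The minimum over all feasible corners is $1.53.

$1.53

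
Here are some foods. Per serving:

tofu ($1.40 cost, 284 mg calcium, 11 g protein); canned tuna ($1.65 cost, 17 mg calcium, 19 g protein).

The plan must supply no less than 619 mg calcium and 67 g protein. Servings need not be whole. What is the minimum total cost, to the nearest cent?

$6.73

Check every corner: each single food scaled to meet both minima, and each pair solved so both constraints bind.
tofu only: max(619/284, 67/11) = 6.091 servings → $8.53.
canned tuna only: max(619/17, 67/19) = 36.41 servings → $60.08.
tofu + canned tuna with both tight: 2.039 servings and 2.346 servings → $6.73.
So the least-cost plan costs $6.73.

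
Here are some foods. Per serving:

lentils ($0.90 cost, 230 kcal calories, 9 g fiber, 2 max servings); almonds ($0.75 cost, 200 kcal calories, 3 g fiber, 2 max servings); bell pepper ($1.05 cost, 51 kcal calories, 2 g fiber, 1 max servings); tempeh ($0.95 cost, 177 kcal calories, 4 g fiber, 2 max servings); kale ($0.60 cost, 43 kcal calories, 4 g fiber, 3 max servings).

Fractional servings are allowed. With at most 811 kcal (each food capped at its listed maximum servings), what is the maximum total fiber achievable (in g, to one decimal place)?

35.9 g

Fiber per kcal: kale 0.09302, bell pepper 0.03922, lentils 0.03913, tempeh 0.0226, almonds 0.015.
Take 3 servings of kale: uses 129 kcal, +12.0 g fiber (running total 12.0 g).
Take 1 serving of bell pepper: uses 51 kcal, +2.0 g fiber (running total 14.0 g).
Take 2 servings of lentils: uses 460 kcal, +18.0 g fiber (running total 32.0 g).
Take 0.9661 servings of tempeh: uses 171 kcal, +3.9 g fiber (running total 35.9 g).
Greedy by best ratio exhausts the calories allowance optimally: 35.9 g.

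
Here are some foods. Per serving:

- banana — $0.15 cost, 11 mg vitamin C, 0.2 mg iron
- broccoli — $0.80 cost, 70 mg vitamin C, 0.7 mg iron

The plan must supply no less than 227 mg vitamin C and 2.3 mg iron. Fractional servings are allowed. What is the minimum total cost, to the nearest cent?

$2.60

banana only: max(227/11, 2.3/0.2) = 20.64 servings → $3.10.
broccoli only: max(227/70, 2.3/0.7) = 3.286 servings → $2.63.
banana + broccoli with both tight: 0.3333 servings and 3.19 servings → $2.60.
The minimum over all feasible corners is $2.60.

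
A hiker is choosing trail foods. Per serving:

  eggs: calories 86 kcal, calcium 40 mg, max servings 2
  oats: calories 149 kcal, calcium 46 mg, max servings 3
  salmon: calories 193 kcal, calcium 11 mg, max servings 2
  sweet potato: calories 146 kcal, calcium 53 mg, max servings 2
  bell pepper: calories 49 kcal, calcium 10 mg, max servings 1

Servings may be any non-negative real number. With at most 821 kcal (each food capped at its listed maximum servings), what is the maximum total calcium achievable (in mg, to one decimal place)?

296.2 mg

Calcium per kcal: eggs 0.4651, sweet potato 0.363, oats 0.3087, bell pepper 0.2041, salmon 0.05699.
Take 2 servings of eggs: uses 172 kcal, +80.0 mg calcium (running total 80.0 mg).
Take 2 servings of sweet potato: uses 292 kcal, +106.0 mg calcium (running total 186.0 mg).
Take 2.396 servings of oats: uses 357 kcal, +110.2 mg calcium (running total 296.2 mg).
Filling greedily by calcium-per-kcal is optimal for one linear limit, giving 296.2 mg.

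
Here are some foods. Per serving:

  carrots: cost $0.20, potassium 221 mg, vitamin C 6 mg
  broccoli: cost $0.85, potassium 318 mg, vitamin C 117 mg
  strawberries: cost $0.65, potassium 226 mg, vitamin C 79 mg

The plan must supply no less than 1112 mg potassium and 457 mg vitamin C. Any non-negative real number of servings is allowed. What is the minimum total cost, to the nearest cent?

Two binding constraints pin down two serving amounts, so the optimal mix uses at most two foods. The candidates are each food alone (scaled to the tighter of potassium/vitamin C) and each pair with both constraints tight.
carrots only: max(1112/221, 457/6) = 76.17 servings → $15.23.
broccoli only: max(1112/318, 457/117) = 3.906 servings → $3.32.
strawberries only: max(1112/226, 457/79) = 5.785 servings → $3.76.
carrots + broccoli: the both-tight solution has a negative serving — not a feasible corner.
carrots + strawberries with both targets exact would need a negative amount; discard.
broccoli + strawberries: the both-tight solution has a negative serving — not a feasible corner.
Cheapest feasible corner: $3.32.

$3.32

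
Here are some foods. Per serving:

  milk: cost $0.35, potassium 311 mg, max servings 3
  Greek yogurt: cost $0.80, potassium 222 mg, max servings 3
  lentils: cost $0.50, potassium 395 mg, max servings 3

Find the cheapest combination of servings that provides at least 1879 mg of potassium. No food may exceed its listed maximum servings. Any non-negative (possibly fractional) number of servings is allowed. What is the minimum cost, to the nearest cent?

Cost per mg of potassium: milk $0.0011, lentils $0.0013, Greek yogurt $0.0036.
Take 3 servings of milk: +933.0 mg potassium for $1.05 (total $1.05, still need 946.0 mg).
Take 2.395 servings of lentils: +946.0 mg potassium for $1.20 (total $2.25, still need 0.0 mg).
Filling from the cheapest source first is optimal under one linear minimum: $2.25.

$2.25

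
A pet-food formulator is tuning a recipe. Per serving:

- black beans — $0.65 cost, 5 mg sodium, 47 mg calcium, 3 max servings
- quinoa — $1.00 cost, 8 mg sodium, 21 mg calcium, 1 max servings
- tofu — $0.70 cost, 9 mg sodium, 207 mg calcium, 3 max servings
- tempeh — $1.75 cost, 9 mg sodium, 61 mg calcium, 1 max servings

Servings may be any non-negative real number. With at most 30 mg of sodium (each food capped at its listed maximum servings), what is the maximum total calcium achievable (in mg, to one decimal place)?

649.2 mg

Calcium per mg sodium: tofu 23, black beans 9.4, tempeh 6.778, quinoa 2.625.
Take 3 servings of tofu: uses 27 mg sodium, +621.0 mg calcium (running total 621.0 mg).
Take 0.6 servings of black beans: uses 3 mg sodium, +28.2 mg calcium (running total 649.2 mg).
Filling greedily by calcium-per-mg sodium is optimal for one linear limit, giving 649.2 mg.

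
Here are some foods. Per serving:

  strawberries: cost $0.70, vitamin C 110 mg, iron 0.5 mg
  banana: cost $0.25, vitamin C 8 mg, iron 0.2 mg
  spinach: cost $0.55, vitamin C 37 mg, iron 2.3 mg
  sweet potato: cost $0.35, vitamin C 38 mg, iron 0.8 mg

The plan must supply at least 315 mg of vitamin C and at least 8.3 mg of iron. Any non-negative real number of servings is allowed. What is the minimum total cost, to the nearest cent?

The cheapest plan sits at a corner of the feasible region — with two constraints it uses at most two foods.
strawberries only: max(315/110, 8.3/0.5) = 16.6 servings → $11.62.
banana only: max(315/8, 8.3/0.2) = 41.5 servings → $10.38.
spinach only: max(315/37, 8.3/2.3) = 8.514 servings → $4.68.
sweet potato only: max(315/38, 8.3/0.8) = 10.38 servings → $3.63.
strawberries + banana with both targets exact would need a negative amount; discard.
strawberries + spinach with both tight: 1.78 servings and 3.222 servings → $3.02.
strawberries + sweet potato: intersection lies outside the first quadrant.
banana + spinach with both tight: 37.95 servings and 0.3091 servings → $9.66.
banana + sweet potato: the both-tight solution has a negative serving — not a feasible corner.
spinach + sweet potato with both tight: 1.097 servings and 7.221 servings → $3.13.
So the least-cost plan costs $3.02.

$3.02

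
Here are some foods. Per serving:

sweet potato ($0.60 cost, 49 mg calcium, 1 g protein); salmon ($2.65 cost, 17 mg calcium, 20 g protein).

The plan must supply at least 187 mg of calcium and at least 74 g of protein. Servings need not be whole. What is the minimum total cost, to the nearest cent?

$11.01

At the optimum either one food covers both requirements or two foods hit both targets exactly; no other combination can be cheaper.
sweet potato only: max(187/49, 74/1) = 74 servings → $44.40.
salmon only: max(187/17, 74/20) = 11 servings → $29.15.
sweet potato + salmon with both tight: 2.577 servings and 3.571 servings → $11.01.
The minimum over all feasible corners is $11.01.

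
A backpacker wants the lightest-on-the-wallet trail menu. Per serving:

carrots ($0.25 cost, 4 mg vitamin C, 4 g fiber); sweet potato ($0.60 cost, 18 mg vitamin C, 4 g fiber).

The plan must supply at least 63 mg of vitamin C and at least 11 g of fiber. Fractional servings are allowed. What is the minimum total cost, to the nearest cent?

$2.10

carrots only: max(63/4, 11/4) = 15.75 servings → $3.94.
sweet potato only: max(63/18, 11/4) = 3.5 servings → $2.10.
carrots + sweet potato: the both-tight solution has a negative serving — not a feasible corner.
So the least-cost plan costs $2.10.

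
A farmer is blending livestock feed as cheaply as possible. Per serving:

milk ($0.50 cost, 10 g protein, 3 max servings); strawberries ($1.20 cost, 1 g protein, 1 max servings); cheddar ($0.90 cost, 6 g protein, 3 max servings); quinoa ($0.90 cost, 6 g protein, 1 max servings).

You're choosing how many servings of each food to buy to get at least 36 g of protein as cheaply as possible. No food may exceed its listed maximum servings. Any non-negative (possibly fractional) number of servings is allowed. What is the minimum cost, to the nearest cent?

$2.40

Cost per g of protein: milk $0.0500, cheddar $0.1500, quinoa $0.1500, strawberries $1.2000.
Take 3 servings of milk: +30.0 g protein for $1.50 (total $1.50, still need 6.0 g).
Take 1 serving of cheddar: +6.0 g protein for $0.90 (total $2.40, still need 0.0 g).
Greedy by cheapest-per-g is optimal for a single linear constraint, so the minimum cost is $2.40.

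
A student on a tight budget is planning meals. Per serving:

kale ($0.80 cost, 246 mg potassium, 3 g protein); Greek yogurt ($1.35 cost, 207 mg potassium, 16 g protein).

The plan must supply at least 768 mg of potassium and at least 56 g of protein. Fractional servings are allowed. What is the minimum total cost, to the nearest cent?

The cheapest plan sits at a corner of the feasible region — with two constraints it uses at most two foods.
kale only: max(768/246, 56/3) = 18.67 servings → $14.93.
Greek yogurt only: max(768/207, 56/16) = 3.71 servings → $5.01.
kale + Greek yogurt with both tight: 0.21 servings and 3.461 servings → $4.84.
Cheapest feasible corner: $4.84.

$4.84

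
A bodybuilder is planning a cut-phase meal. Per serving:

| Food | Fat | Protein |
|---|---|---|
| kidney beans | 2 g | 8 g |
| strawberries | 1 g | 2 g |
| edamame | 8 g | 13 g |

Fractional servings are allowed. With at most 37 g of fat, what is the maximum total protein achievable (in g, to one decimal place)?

Protein per g fat: kidney beans 4, strawberries 2, edamame 1.625.
With no serving limits, spend the whole fat allowance on kidney beans: 37 g / 2 g × 8 g = 148.0 g.

148.0 g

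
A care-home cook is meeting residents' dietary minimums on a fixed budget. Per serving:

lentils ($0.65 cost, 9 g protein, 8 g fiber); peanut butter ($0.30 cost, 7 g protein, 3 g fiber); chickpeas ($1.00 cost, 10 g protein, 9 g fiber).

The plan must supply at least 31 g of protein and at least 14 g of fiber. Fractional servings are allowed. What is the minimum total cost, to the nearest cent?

Two binding constraints pin down two serving amounts, so the optimal mix uses at most two foods. The candidates are each food alone (scaled to the tighter of protein/fiber) and each pair with both constraints tight.
lentils only: max(31/9, 14/8) = 3.444 servings → $2.24.
peanut butter only: max(31/7, 14/3) = 4.667 servings → $1.40.
chickpeas only: max(31/10, 14/9) = 3.1 servings → $3.10.
lentils + peanut butter with both tight: 0.1724 servings and 4.207 servings → $1.37.
lentils + chickpeas: intersection lies outside the first quadrant.
peanut butter + chickpeas with both tight: 4.212 servings and 0.1515 servings → $1.42.
So the least-cost plan costs $1.37.

$1.37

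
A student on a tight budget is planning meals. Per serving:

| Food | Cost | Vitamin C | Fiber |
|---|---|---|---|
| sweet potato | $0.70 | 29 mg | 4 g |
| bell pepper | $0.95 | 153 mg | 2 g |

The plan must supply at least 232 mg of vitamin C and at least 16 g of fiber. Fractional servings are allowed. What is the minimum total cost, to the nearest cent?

$3.30

At the optimum either one food covers both requirements or two foods hit both targets exactly; no other combination can be cheaper.
sweet potato only: max(232/29, 16/4) = 8 servings → $5.60.
bell pepper only: max(232/153, 16/2) = 8 servings → $7.60.
sweet potato + bell pepper with both tight: 3.581 servings and 0.8375 servings → $3.30.
Cheapest feasible corner: $3.30.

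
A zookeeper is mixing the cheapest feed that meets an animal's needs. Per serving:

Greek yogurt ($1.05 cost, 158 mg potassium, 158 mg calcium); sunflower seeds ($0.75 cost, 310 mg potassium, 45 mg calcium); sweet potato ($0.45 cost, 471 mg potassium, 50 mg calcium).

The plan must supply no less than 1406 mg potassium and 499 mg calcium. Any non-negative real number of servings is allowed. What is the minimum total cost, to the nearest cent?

$3.57

With two linear requirements the optimum uses one or two foods; enumerate the corners.
Greek yogurt only: max(1406/158, 499/158) = 8.899 servings → $9.34.
sunflower seeds only: max(1406/310, 499/45) = 11.09 servings → $8.32.
sweet potato only: max(1406/471, 499/50) = 9.98 servings → $4.49.
Greek yogurt + sunflower seeds with both tight: 2.183 servings and 3.423 servings → $4.86.
Greek yogurt + sweet potato with both tight: 2.476 servings and 2.154 servings → $3.57.
sunflower seeds + sweet potato: intersection lies outside the first quadrant.
The minimum over all feasible corners is $3.57.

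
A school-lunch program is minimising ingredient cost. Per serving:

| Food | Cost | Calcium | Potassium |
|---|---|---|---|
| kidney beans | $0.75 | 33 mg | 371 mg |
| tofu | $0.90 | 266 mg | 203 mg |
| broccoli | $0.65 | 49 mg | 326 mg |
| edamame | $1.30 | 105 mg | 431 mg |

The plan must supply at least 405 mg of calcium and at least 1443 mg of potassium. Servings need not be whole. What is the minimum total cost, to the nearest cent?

For a min-cost LP with two ≥-constraints, a basic feasible solution has at most two positive variables.
kidney beans only: max(405/33, 1443/371) = 12.27 servings → $9.20.
tofu only: max(405/266, 1443/203) = 7.108 servings → $6.40.
broccoli only: max(405/49, 1443/326) = 8.265 servings → $5.37.
edamame only: max(405/105, 1443/431) = 3.857 servings → $5.01.
kidney beans + tofu with both tight: 3.279 servings and 1.116 servings → $3.46.
kidney beans + broccoli: the both-tight solution has a negative serving — not a feasible corner.
kidney beans + edamame: intersection lies outside the first quadrant.
tofu + broccoli with both tight: 0.7988 servings and 3.929 servings → $3.27.
tofu + edamame with both tight: 0.2469 servings and 3.232 servings → $4.42.
broccoli + edamame: the both-tight solution has a negative serving — not a feasible corner.
Cheapest feasible corner: $3.27.

$3.27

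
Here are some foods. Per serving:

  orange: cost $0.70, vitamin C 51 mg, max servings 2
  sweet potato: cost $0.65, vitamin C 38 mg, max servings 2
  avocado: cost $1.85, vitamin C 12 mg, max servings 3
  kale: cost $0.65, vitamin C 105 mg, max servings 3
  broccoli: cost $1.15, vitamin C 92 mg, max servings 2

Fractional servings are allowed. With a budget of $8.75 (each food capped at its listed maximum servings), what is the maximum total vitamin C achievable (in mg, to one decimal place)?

688.7 mg

Vitamin C per dollar: kale 161.5, broccoli 80, orange 72.86, sweet potato 58.46, avocado 6.486.
Take 3 servings of kale: spends $1.95, +315.0 mg vitamin C (running total 315.0 mg).
Take 2 servings of broccoli: spends $2.30, +184.0 mg vitamin C (running total 499.0 mg).
Take 2 servings of orange: spends $1.40, +102.0 mg vitamin C (running total 601.0 mg).
Take 2 servings of sweet potato: spends $1.30, +76.0 mg vitamin C (running total 677.0 mg).
Take 0.973 servings of avocado: spends $1.80, +11.7 mg vitamin C (running total 688.7 mg).
Filling greedily by vitamin C-per-dollar is optimal for one linear limit, giving 688.7 mg.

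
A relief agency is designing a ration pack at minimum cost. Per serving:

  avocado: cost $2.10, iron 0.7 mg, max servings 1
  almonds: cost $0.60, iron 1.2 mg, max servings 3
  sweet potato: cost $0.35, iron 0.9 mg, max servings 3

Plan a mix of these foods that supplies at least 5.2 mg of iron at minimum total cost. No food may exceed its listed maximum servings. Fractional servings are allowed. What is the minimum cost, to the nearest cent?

Cost per mg of iron: sweet potato $0.3889, almonds $0.5000, avocado $3.0000.
Take 3 servings of sweet potato: +2.7 mg iron for $1.05 (total $1.05, still need 2.5 mg).
Take 2.083 servings of almonds: +2.5 mg iron for $1.25 (total $2.30, still need 0.0 mg).
Filling from the cheapest source first is optimal under one linear minimum: $2.30.

$2.30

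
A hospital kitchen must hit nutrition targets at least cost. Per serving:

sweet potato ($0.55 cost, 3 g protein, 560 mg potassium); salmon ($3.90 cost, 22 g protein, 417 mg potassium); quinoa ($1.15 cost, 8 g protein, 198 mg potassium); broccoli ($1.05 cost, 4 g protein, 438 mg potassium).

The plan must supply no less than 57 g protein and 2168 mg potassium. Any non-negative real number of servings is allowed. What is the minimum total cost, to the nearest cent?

Two binding constraints pin down two serving amounts, so the optimal mix uses at most two foods. The candidates are each food alone (scaled to the tighter of protein/potassium) and each pair with both constraints tight.
sweet potato only: max(57/3, 2168/560) = 19 servings → $10.45.
salmon only: max(57/22, 2168/417) = 5.199 servings → $20.28.
quinoa only: max(57/8, 2168/198) = 10.95 servings → $12.59.
broccoli only: max(57/4, 2168/438) = 14.25 servings → $14.96.
sweet potato + salmon with both tight: 2.162 servings and 2.296 servings → $10.14.
sweet potato + quinoa with both tight: 1.559 servings and 6.54 servings → $8.38.
sweet potato + broccoli with both targets exact would need a negative amount; discard.
salmon + quinoa: intersection lies outside the first quadrant.
salmon + broccoli with both tight: 2.045 servings and 3.003 servings → $11.13.
quinoa + broccoli with both tight: 6.008 servings and 2.234 servings → $9.25.
So the least-cost plan costs $8.38.

$8.38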